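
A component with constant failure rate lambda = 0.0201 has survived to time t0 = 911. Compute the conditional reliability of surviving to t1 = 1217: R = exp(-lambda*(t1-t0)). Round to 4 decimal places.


lambda = 0.0201
t0 = 911, t1 = 1217
t1 - t0 = 306
lambda * (t1-t0) = 0.0201 * 306 = 6.1506
R = exp(-6.1506)
R = 0.0021

0.0021


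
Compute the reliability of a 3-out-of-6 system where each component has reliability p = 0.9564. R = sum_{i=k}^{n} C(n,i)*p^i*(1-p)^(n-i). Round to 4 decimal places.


k = 3, n = 6, p = 0.9564
i=3: C(6,3)=20 * 0.9564^3 * 0.0436^3 = 0.0015
i=4: C(6,4)=15 * 0.9564^4 * 0.0436^2 = 0.0239
i=5: C(6,5)=6 * 0.9564^5 * 0.0436^1 = 0.2093
i=6: C(6,6)=1 * 0.9564^6 * 0.0436^0 = 0.7653
R = sum of terms = 0.9999

0.9999


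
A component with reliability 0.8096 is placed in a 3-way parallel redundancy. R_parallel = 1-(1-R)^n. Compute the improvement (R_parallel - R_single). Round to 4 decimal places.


R_single = 0.8096, n = 3
1 - R_single = 0.1904
(1 - R_single)^n = 0.1904^3 = 0.0069
R_parallel = 1 - 0.0069 = 0.9931
Improvement = 0.9931 - 0.8096
Improvement = 0.1835

0.1835


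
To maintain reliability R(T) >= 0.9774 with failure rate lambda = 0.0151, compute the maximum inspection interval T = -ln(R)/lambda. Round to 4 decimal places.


R_target = 0.9774
lambda = 0.0151
-ln(0.9774) = 0.0229
T = 0.0229 / 0.0151
T = 1.5139

1.5139


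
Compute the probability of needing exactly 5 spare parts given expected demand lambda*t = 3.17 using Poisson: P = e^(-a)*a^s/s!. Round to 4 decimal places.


a = 3.17, s = 5
e^(-a) = e^(-3.17) = 0.042
a^s = 3.17^5 = 320.1078
s! = 120
P = 0.042 * 320.1078 / 120
P = 0.112

0.112


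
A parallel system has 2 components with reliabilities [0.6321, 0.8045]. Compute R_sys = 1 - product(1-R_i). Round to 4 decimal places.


Components: [0.6321, 0.8045]
(1 - 0.6321) = 0.3679, running product = 0.3679
(1 - 0.8045) = 0.1955, running product = 0.0719
Product of (1-R_i) = 0.0719
R_sys = 1 - 0.0719 = 0.9281

0.9281


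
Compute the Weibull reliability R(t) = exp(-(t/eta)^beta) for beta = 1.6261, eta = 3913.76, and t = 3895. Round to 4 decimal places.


beta = 1.6261, eta = 3913.76, t = 3895
t/eta = 3895 / 3913.76 = 0.9952
(t/eta)^beta = 0.9952^1.6261 = 0.9922
R(t) = exp(-0.9922)
R(t) = 0.3708

0.3708


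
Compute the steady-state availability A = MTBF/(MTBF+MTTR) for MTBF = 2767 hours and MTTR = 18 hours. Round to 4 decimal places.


MTBF = 2767
MTTR = 18
MTBF + MTTR = 2785
A = 2767 / 2785
A = 0.9935

0.9935


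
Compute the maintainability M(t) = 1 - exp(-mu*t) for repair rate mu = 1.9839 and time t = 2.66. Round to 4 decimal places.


mu = 1.9839, t = 2.66
mu * t = 1.9839 * 2.66 = 5.2772
exp(-5.2772) = 0.0051
M(t) = 1 - 0.0051
M(t) = 0.9949

0.9949


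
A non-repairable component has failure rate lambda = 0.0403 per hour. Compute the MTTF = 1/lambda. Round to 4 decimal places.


lambda = 0.0403
MTTF = 1 / 0.0403
MTTF = 24.8139

24.8139


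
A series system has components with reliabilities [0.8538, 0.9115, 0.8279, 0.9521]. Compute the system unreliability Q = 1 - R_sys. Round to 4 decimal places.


Components: [0.8538, 0.9115, 0.8279, 0.9521]
After component 1: product = 0.8538
After component 2: product = 0.7782
After component 3: product = 0.6443
After component 4: product = 0.6134
R_sys = 0.6134
Q = 1 - 0.6134 = 0.3866

0.3866


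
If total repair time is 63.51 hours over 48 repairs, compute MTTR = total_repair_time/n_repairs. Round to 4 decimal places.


total_repair_time = 63.51
n_repairs = 48
MTTR = 63.51 / 48
MTTR = 1.3231

1.3231


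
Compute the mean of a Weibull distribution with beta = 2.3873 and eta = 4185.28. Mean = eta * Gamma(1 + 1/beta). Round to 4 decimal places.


beta = 2.3873, eta = 4185.28
1/beta = 0.4189
1 + 1/beta = 1.4189
Gamma(1.4189) = 0.8864
Mean = 4185.28 * 0.8864
Mean = 3709.8196

3709.8196


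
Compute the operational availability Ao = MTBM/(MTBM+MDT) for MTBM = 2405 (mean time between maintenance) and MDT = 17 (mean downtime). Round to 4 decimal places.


MTBM = 2405
MDT = 17
MTBM + MDT = 2422
Ao = 2405 / 2422
Ao = 0.993

0.993


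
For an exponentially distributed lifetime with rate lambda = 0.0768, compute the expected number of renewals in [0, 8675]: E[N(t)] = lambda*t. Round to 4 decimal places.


lambda = 0.0768
t = 8675
E[N(t)] = lambda * t
E[N(t)] = 0.0768 * 8675
E[N(t)] = 666.24

666.24


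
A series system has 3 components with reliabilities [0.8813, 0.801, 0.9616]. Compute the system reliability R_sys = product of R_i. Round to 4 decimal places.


Components: [0.8813, 0.801, 0.9616]
After component 1 (R=0.8813): product = 0.8813
After component 2 (R=0.801): product = 0.7059
After component 3 (R=0.9616): product = 0.6788
R_sys = 0.6788

0.6788


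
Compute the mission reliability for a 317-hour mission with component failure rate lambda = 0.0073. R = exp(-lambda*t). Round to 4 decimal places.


lambda = 0.0073
mission_time = 317
lambda * t = 0.0073 * 317 = 2.3141
R = exp(-2.3141)
R = 0.0989

0.0989


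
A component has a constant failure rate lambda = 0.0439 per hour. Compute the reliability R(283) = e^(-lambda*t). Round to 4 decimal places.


lambda = 0.0439
t = 283
lambda * t = 12.4237
R(t) = e^(-12.4237)
R(t) = 0.0

0.0


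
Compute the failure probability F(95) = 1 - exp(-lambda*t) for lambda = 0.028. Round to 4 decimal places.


lambda = 0.028, t = 95
lambda * t = 2.66
exp(-2.66) = 0.0699
F(t) = 1 - 0.0699
F(t) = 0.9301

0.9301


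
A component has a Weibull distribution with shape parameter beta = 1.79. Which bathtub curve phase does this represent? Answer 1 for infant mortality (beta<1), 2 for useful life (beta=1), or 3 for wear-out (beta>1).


beta = 1.79
Compare beta to 1:
beta < 1 => infant mortality (phase 1)
beta = 1 => useful life (phase 2)
beta > 1 => wear-out (phase 3)
Since beta = 1.79, this is wear-out (increasing failure rate)
Phase = 3

3


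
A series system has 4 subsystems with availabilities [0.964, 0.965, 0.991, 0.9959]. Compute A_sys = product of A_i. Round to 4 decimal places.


Subsystems: [0.964, 0.965, 0.991, 0.9959]
After subsystem 1 (A=0.964): product = 0.964
After subsystem 2 (A=0.965): product = 0.9303
After subsystem 3 (A=0.991): product = 0.9219
After subsystem 4 (A=0.9959): product = 0.9181
A_sys = 0.9181

0.9181


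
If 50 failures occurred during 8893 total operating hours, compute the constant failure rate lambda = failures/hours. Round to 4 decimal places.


failures = 50
total_hours = 8893
lambda = 50 / 8893
lambda = 0.0056

0.0056


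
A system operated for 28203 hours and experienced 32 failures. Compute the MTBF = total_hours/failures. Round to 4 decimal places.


total_hours = 28203
failures = 32
MTBF = 28203 / 32
MTBF = 881.3438

881.3438


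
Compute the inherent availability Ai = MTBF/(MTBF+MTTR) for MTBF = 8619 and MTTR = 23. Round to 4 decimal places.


MTBF = 8619
MTTR = 23
MTBF + MTTR = 8642
Ai = 8619 / 8642
Ai = 0.9973

0.9973


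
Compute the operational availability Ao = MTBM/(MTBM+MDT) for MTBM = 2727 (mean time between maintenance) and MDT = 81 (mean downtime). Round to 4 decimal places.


MTBM = 2727
MDT = 81
MTBM + MDT = 2808
Ao = 2727 / 2808
Ao = 0.9712

0.9712


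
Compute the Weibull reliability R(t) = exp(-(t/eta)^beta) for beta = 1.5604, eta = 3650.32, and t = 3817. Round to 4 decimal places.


beta = 1.5604, eta = 3650.32, t = 3817
t/eta = 3817 / 3650.32 = 1.0457
(t/eta)^beta = 1.0457^1.5604 = 1.0722
R(t) = exp(-1.0722)
R(t) = 0.3423

0.3423


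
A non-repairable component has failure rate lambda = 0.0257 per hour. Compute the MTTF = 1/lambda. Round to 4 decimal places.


lambda = 0.0257
MTTF = 1 / 0.0257
MTTF = 38.9105

38.9105


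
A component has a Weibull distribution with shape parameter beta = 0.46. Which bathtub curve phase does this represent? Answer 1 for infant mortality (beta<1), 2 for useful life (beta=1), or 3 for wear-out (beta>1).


beta = 0.46
Compare beta to 1:
beta < 1 => infant mortality (phase 1)
beta = 1 => useful life (phase 2)
beta > 1 => wear-out (phase 3)
Since beta = 0.46, this is infant mortality (decreasing failure rate)
Phase = 1

1


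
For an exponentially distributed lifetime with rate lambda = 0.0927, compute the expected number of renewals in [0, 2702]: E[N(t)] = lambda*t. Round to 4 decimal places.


lambda = 0.0927
t = 2702
E[N(t)] = lambda * t
E[N(t)] = 0.0927 * 2702
E[N(t)] = 250.4754

250.4754


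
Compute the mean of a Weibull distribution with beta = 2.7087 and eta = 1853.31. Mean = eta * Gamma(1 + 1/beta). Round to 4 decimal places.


beta = 2.7087, eta = 1853.31
1/beta = 0.3692
1 + 1/beta = 1.3692
Gamma(1.3692) = 0.8894
Mean = 1853.31 * 0.8894
Mean = 1648.2992

1648.2992


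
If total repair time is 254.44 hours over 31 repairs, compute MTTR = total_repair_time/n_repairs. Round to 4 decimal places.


total_repair_time = 254.44
n_repairs = 31
MTTR = 254.44 / 31
MTTR = 8.2077

8.2077


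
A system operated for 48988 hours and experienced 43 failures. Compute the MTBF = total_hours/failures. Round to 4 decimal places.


total_hours = 48988
failures = 43
MTBF = 48988 / 43
MTBF = 1139.2558

1139.2558


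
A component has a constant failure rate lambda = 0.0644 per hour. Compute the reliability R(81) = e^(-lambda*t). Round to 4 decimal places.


lambda = 0.0644
t = 81
lambda * t = 5.2164
R(t) = e^(-5.2164)
R(t) = 0.0054

0.0054


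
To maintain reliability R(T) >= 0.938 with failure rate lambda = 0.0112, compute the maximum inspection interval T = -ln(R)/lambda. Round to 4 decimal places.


R_target = 0.938
lambda = 0.0112
-ln(0.938) = 0.064
T = 0.064 / 0.0112
T = 5.7148

5.7148


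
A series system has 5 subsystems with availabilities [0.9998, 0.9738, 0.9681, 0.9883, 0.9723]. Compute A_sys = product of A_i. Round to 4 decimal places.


Subsystems: [0.9998, 0.9738, 0.9681, 0.9883, 0.9723]
After subsystem 1 (A=0.9998): product = 0.9998
After subsystem 2 (A=0.9738): product = 0.9736
After subsystem 3 (A=0.9681): product = 0.9425
After subsystem 4 (A=0.9883): product = 0.9315
After subsystem 5 (A=0.9723): product = 0.9057
A_sys = 0.9057

0.9057


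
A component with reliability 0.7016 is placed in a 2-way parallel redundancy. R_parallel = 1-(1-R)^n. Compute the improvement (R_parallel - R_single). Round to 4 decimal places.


R_single = 0.7016, n = 2
1 - R_single = 0.2984
(1 - R_single)^n = 0.2984^2 = 0.089
R_parallel = 1 - 0.089 = 0.911
Improvement = 0.911 - 0.7016
Improvement = 0.2094

0.2094


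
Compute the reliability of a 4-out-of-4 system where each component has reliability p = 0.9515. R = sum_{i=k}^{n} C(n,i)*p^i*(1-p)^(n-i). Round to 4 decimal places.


k = 4, n = 4, p = 0.9515
i=4: C(4,4)=1 * 0.9515^4 * 0.0485^0 = 0.8197
R = sum of terms = 0.8197

0.8197


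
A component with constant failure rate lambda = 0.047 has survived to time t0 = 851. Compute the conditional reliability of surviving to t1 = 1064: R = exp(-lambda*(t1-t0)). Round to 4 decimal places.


lambda = 0.047
t0 = 851, t1 = 1064
t1 - t0 = 213
lambda * (t1-t0) = 0.047 * 213 = 10.011
R = exp(-10.011)
R = 0.0

0.0


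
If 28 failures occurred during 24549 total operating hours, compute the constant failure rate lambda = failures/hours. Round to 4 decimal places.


failures = 28
total_hours = 24549
lambda = 28 / 24549
lambda = 0.0011

0.0011


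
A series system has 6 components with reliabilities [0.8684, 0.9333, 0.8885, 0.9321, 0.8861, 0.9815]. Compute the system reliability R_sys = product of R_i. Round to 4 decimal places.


Components: [0.8684, 0.9333, 0.8885, 0.9321, 0.8861, 0.9815]
After component 1 (R=0.8684): product = 0.8684
After component 2 (R=0.9333): product = 0.8105
After component 3 (R=0.8885): product = 0.7201
After component 4 (R=0.9321): product = 0.6712
After component 5 (R=0.8861): product = 0.5948
After component 6 (R=0.9815): product = 0.5838
R_sys = 0.5838

0.5838


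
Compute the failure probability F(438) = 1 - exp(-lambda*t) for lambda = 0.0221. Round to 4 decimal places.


lambda = 0.0221, t = 438
lambda * t = 9.6798
exp(-9.6798) = 0.0001
F(t) = 1 - 0.0001
F(t) = 0.9999

0.9999


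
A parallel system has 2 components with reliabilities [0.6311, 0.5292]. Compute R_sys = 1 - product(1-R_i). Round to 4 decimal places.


Components: [0.6311, 0.5292]
(1 - 0.6311) = 0.3689, running product = 0.3689
(1 - 0.5292) = 0.4708, running product = 0.1737
Product of (1-R_i) = 0.1737
R_sys = 1 - 0.1737 = 0.8263

0.8263


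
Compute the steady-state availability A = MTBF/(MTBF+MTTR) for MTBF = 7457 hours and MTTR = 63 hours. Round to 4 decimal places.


MTBF = 7457
MTTR = 63
MTBF + MTTR = 7520
A = 7457 / 7520
A = 0.9916

0.9916


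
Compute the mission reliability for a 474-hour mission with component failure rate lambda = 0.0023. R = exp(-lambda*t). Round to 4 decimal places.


lambda = 0.0023
mission_time = 474
lambda * t = 0.0023 * 474 = 1.0902
R = exp(-1.0902)
R = 0.3361

0.3361


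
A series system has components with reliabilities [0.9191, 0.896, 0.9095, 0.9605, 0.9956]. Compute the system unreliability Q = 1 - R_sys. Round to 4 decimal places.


Components: [0.9191, 0.896, 0.9095, 0.9605, 0.9956]
After component 1: product = 0.9191
After component 2: product = 0.8235
After component 3: product = 0.749
After component 4: product = 0.7194
After component 5: product = 0.7162
R_sys = 0.7162
Q = 1 - 0.7162 = 0.2838

0.2838


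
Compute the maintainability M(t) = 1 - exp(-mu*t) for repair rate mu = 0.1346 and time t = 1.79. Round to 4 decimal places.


mu = 0.1346, t = 1.79
mu * t = 0.1346 * 1.79 = 0.2409
exp(-0.2409) = 0.7859
M(t) = 1 - 0.7859
M(t) = 0.2141

0.2141


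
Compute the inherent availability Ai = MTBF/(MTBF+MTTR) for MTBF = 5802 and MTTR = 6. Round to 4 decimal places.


MTBF = 5802
MTTR = 6
MTBF + MTTR = 5808
Ai = 5802 / 5808
Ai = 0.999

0.999


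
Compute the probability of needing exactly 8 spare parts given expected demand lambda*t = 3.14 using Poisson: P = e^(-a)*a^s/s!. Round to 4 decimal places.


a = 3.14, s = 8
e^(-a) = e^(-3.14) = 0.0433
a^s = 3.14^8 = 9450.117
s! = 40320
P = 0.0433 * 9450.117 / 40320
P = 0.0101

0.0101


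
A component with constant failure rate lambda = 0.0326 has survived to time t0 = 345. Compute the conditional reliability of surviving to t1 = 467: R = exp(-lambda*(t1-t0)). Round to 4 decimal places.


lambda = 0.0326
t0 = 345, t1 = 467
t1 - t0 = 122
lambda * (t1-t0) = 0.0326 * 122 = 3.9772
R = exp(-3.9772)
R = 0.0187

0.0187


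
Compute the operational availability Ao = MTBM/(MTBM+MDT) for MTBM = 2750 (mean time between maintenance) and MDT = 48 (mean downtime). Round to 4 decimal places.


MTBM = 2750
MDT = 48
MTBM + MDT = 2798
Ao = 2750 / 2798
Ao = 0.9828

0.9828


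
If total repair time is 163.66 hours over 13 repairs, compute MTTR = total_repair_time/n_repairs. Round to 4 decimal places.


total_repair_time = 163.66
n_repairs = 13
MTTR = 163.66 / 13
MTTR = 12.5892

12.5892


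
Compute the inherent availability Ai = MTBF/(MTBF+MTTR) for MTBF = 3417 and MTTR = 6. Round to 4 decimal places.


MTBF = 3417
MTTR = 6
MTBF + MTTR = 3423
Ai = 3417 / 3423
Ai = 0.9982

0.9982


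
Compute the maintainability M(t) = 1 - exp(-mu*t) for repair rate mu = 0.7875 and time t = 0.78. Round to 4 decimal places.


mu = 0.7875, t = 0.78
mu * t = 0.7875 * 0.78 = 0.6142
exp(-0.6142) = 0.541
M(t) = 1 - 0.541
M(t) = 0.459

0.459


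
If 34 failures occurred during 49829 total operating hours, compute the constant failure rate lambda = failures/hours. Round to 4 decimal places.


failures = 34
total_hours = 49829
lambda = 34 / 49829
lambda = 0.0007

0.0007


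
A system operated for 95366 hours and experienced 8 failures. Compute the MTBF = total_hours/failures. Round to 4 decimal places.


total_hours = 95366
failures = 8
MTBF = 95366 / 8
MTBF = 11920.75

11920.75


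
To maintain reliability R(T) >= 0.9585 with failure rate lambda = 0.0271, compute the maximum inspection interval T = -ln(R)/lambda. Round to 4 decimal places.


R_target = 0.9585
lambda = 0.0271
-ln(0.9585) = 0.0424
T = 0.0424 / 0.0271
T = 1.564

1.564


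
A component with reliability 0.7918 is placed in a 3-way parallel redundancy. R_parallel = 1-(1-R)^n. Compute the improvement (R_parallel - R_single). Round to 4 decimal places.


R_single = 0.7918, n = 3
1 - R_single = 0.2082
(1 - R_single)^n = 0.2082^3 = 0.009
R_parallel = 1 - 0.009 = 0.991
Improvement = 0.991 - 0.7918
Improvement = 0.1992

0.1992


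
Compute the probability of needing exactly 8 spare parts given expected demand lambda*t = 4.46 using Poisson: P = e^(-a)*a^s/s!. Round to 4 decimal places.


a = 4.46, s = 8
e^(-a) = e^(-4.46) = 0.0116
a^s = 4.46^8 = 156559.2996
s! = 40320
P = 0.0116 * 156559.2996 / 40320
P = 0.0449

0.0449


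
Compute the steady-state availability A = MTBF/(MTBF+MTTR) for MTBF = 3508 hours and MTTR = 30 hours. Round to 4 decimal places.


MTBF = 3508
MTTR = 30
MTBF + MTTR = 3538
A = 3508 / 3538
A = 0.9915

0.9915


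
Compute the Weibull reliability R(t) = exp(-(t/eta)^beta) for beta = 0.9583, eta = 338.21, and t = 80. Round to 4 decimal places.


beta = 0.9583, eta = 338.21, t = 80
t/eta = 80 / 338.21 = 0.2365
(t/eta)^beta = 0.2365^0.9583 = 0.2512
R(t) = exp(-0.2512)
R(t) = 0.7779

0.7779


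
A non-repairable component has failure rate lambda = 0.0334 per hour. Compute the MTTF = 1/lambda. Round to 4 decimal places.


lambda = 0.0334
MTTF = 1 / 0.0334
MTTF = 29.9401

29.9401


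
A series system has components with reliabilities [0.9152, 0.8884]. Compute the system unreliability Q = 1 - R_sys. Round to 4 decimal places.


Components: [0.9152, 0.8884]
After component 1: product = 0.9152
After component 2: product = 0.8131
R_sys = 0.8131
Q = 1 - 0.8131 = 0.1869

0.1869


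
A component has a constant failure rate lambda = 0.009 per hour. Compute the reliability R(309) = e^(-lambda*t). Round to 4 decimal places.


lambda = 0.009
t = 309
lambda * t = 2.781
R(t) = e^(-2.781)
R(t) = 0.062

0.062


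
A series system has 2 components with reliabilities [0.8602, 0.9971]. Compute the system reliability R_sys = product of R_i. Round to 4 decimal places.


Components: [0.8602, 0.9971]
After component 1 (R=0.8602): product = 0.8602
After component 2 (R=0.9971): product = 0.8577
R_sys = 0.8577

0.8577


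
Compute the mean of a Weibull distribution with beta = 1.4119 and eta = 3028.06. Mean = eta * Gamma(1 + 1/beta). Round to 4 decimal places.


beta = 1.4119, eta = 3028.06
1/beta = 0.7083
1 + 1/beta = 1.7083
Gamma(1.7083) = 0.9102
Mean = 3028.06 * 0.9102
Mean = 2756.2339

2756.2339


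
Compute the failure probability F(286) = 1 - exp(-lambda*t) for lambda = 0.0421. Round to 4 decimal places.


lambda = 0.0421, t = 286
lambda * t = 12.0406
exp(-12.0406) = 0.0
F(t) = 1 - 0.0
F(t) = 1.0

1.0


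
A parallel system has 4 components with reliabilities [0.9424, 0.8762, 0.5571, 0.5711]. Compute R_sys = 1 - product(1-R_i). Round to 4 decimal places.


Components: [0.9424, 0.8762, 0.5571, 0.5711]
(1 - 0.9424) = 0.0576, running product = 0.0576
(1 - 0.8762) = 0.1238, running product = 0.0071
(1 - 0.5571) = 0.4429, running product = 0.0032
(1 - 0.5711) = 0.4289, running product = 0.0014
Product of (1-R_i) = 0.0014
R_sys = 1 - 0.0014 = 0.9986

0.9986


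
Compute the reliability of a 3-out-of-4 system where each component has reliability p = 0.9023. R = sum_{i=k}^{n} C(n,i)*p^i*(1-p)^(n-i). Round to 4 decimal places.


k = 3, n = 4, p = 0.9023
i=3: C(4,3)=4 * 0.9023^3 * 0.0977^1 = 0.2871
i=4: C(4,4)=1 * 0.9023^4 * 0.0977^0 = 0.6628
R = sum of terms = 0.9499

0.9499


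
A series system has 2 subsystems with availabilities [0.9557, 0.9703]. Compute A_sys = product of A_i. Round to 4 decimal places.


Subsystems: [0.9557, 0.9703]
After subsystem 1 (A=0.9557): product = 0.9557
After subsystem 2 (A=0.9703): product = 0.9273
A_sys = 0.9273

0.9273


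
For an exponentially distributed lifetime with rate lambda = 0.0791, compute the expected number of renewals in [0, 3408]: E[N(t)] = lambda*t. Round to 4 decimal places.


lambda = 0.0791
t = 3408
E[N(t)] = lambda * t
E[N(t)] = 0.0791 * 3408
E[N(t)] = 269.5728

269.5728


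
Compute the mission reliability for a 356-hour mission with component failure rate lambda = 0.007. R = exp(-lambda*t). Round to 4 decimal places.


lambda = 0.007
mission_time = 356
lambda * t = 0.007 * 356 = 2.492
R = exp(-2.492)
R = 0.0827

0.0827


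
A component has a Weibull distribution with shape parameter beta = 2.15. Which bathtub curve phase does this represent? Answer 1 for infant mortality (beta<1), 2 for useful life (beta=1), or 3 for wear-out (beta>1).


beta = 2.15
Compare beta to 1:
beta < 1 => infant mortality (phase 1)
beta = 1 => useful life (phase 2)
beta > 1 => wear-out (phase 3)
Since beta = 2.15, this is wear-out (increasing failure rate)
Phase = 3

3


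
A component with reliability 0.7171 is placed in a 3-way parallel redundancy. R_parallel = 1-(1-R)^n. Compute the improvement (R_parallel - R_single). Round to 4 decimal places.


R_single = 0.7171, n = 3
1 - R_single = 0.2829
(1 - R_single)^n = 0.2829^3 = 0.0226
R_parallel = 1 - 0.0226 = 0.9774
Improvement = 0.9774 - 0.7171
Improvement = 0.2603

0.2603


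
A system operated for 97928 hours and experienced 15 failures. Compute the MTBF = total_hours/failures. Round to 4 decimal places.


total_hours = 97928
failures = 15
MTBF = 97928 / 15
MTBF = 6528.5333

6528.5333


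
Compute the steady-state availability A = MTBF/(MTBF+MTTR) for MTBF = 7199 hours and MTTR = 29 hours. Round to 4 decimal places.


MTBF = 7199
MTTR = 29
MTBF + MTTR = 7228
A = 7199 / 7228
A = 0.996

0.996


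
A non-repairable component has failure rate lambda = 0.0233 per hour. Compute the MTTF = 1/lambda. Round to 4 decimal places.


lambda = 0.0233
MTTF = 1 / 0.0233
MTTF = 42.9185

42.9185


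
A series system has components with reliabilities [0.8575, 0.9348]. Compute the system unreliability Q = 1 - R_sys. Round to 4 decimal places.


Components: [0.8575, 0.9348]
After component 1: product = 0.8575
After component 2: product = 0.8016
R_sys = 0.8016
Q = 1 - 0.8016 = 0.1984

0.1984


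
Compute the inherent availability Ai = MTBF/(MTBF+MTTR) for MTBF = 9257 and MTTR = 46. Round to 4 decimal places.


MTBF = 9257
MTTR = 46
MTBF + MTTR = 9303
Ai = 9257 / 9303
Ai = 0.9951

0.9951


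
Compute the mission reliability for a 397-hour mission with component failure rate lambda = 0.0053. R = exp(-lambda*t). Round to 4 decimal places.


lambda = 0.0053
mission_time = 397
lambda * t = 0.0053 * 397 = 2.1041
R = exp(-2.1041)
R = 0.122

0.122


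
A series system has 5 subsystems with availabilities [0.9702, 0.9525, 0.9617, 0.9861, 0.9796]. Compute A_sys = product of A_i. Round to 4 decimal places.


Subsystems: [0.9702, 0.9525, 0.9617, 0.9861, 0.9796]
After subsystem 1 (A=0.9702): product = 0.9702
After subsystem 2 (A=0.9525): product = 0.9241
After subsystem 3 (A=0.9617): product = 0.8887
After subsystem 4 (A=0.9861): product = 0.8764
After subsystem 5 (A=0.9796): product = 0.8585
A_sys = 0.8585

0.8585


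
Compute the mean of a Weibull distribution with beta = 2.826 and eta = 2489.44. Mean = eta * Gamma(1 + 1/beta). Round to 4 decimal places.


beta = 2.826, eta = 2489.44
1/beta = 0.3539
1 + 1/beta = 1.3539
Gamma(1.3539) = 0.8908
Mean = 2489.44 * 0.8908
Mean = 2217.5112

2217.5112


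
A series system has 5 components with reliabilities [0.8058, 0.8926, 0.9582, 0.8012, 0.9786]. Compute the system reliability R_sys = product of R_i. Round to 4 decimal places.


Components: [0.8058, 0.8926, 0.9582, 0.8012, 0.9786]
After component 1 (R=0.8058): product = 0.8058
After component 2 (R=0.8926): product = 0.7193
After component 3 (R=0.9582): product = 0.6892
After component 4 (R=0.8012): product = 0.5522
After component 5 (R=0.9786): product = 0.5404
R_sys = 0.5404

0.5404


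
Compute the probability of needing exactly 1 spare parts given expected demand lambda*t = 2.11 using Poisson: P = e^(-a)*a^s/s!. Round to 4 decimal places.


a = 2.11, s = 1
e^(-a) = e^(-2.11) = 0.1212
a^s = 2.11^1 = 2.11
s! = 1
P = 0.1212 * 2.11 / 1
P = 0.2558

0.2558


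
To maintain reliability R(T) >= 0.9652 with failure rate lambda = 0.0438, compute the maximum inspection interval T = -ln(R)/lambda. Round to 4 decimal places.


R_target = 0.9652
lambda = 0.0438
-ln(0.9652) = 0.0354
T = 0.0354 / 0.0438
T = 0.8087

0.8087


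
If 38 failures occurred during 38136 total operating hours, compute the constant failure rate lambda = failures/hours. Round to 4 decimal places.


failures = 38
total_hours = 38136
lambda = 38 / 38136
lambda = 0.001

0.001


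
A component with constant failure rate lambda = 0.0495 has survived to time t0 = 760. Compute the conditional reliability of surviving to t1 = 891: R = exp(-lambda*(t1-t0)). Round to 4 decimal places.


lambda = 0.0495
t0 = 760, t1 = 891
t1 - t0 = 131
lambda * (t1-t0) = 0.0495 * 131 = 6.4845
R = exp(-6.4845)
R = 0.0015

0.0015


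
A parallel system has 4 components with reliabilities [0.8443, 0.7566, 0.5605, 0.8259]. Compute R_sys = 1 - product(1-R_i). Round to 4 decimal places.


Components: [0.8443, 0.7566, 0.5605, 0.8259]
(1 - 0.8443) = 0.1557, running product = 0.1557
(1 - 0.7566) = 0.2434, running product = 0.0379
(1 - 0.5605) = 0.4395, running product = 0.0167
(1 - 0.8259) = 0.1741, running product = 0.0029
Product of (1-R_i) = 0.0029
R_sys = 1 - 0.0029 = 0.9971

0.9971


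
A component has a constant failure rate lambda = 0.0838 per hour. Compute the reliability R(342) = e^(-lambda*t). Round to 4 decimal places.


lambda = 0.0838
t = 342
lambda * t = 28.6596
R(t) = e^(-28.6596)
R(t) = 0.0

0.0


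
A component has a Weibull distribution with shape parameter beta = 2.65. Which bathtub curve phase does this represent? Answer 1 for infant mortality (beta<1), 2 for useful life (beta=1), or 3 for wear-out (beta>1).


beta = 2.65
Compare beta to 1:
beta < 1 => infant mortality (phase 1)
beta = 1 => useful life (phase 2)
beta > 1 => wear-out (phase 3)
Since beta = 2.65, this is wear-out (increasing failure rate)
Phase = 3

3


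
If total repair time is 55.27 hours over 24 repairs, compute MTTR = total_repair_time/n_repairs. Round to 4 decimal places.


total_repair_time = 55.27
n_repairs = 24
MTTR = 55.27 / 24
MTTR = 2.3029

2.3029


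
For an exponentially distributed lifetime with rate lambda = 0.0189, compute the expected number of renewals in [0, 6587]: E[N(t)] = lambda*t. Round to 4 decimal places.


lambda = 0.0189
t = 6587
E[N(t)] = lambda * t
E[N(t)] = 0.0189 * 6587
E[N(t)] = 124.4943

124.4943


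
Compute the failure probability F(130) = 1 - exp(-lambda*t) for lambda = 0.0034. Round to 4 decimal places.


lambda = 0.0034, t = 130
lambda * t = 0.442
exp(-0.442) = 0.6427
F(t) = 1 - 0.6427
F(t) = 0.3573

0.3573


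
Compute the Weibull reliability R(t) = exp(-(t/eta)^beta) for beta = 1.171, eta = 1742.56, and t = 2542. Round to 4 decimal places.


beta = 1.171, eta = 1742.56, t = 2542
t/eta = 2542 / 1742.56 = 1.4588
(t/eta)^beta = 1.4588^1.171 = 1.5561
R(t) = exp(-1.5561)
R(t) = 0.211

0.211


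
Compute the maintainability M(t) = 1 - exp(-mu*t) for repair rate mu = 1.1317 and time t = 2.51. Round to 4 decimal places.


mu = 1.1317, t = 2.51
mu * t = 1.1317 * 2.51 = 2.8406
exp(-2.8406) = 0.0584
M(t) = 1 - 0.0584
M(t) = 0.9416

0.9416


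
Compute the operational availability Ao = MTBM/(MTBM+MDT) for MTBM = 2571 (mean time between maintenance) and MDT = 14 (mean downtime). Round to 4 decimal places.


MTBM = 2571
MDT = 14
MTBM + MDT = 2585
Ao = 2571 / 2585
Ao = 0.9946

0.9946


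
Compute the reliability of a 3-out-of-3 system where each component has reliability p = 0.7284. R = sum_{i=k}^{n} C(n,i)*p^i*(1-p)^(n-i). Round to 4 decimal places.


k = 3, n = 3, p = 0.7284
i=3: C(3,3)=1 * 0.7284^3 * 0.2716^0 = 0.3865
R = sum of terms = 0.3865

0.3865


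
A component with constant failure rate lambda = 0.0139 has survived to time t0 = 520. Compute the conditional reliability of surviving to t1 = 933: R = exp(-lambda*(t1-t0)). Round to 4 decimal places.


lambda = 0.0139
t0 = 520, t1 = 933
t1 - t0 = 413
lambda * (t1-t0) = 0.0139 * 413 = 5.7407
R = exp(-5.7407)
R = 0.0032

0.0032


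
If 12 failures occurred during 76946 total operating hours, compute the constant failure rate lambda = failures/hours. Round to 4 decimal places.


failures = 12
total_hours = 76946
lambda = 12 / 76946
lambda = 0.0002

0.0002


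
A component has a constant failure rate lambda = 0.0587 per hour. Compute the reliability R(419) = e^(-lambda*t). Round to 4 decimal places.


lambda = 0.0587
t = 419
lambda * t = 24.5953
R(t) = e^(-24.5953)
R(t) = 0.0

0.0


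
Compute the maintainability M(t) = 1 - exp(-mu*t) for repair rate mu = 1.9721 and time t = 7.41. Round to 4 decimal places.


mu = 1.9721, t = 7.41
mu * t = 1.9721 * 7.41 = 14.6133
exp(-14.6133) = 0.0
M(t) = 1 - 0.0
M(t) = 1.0

1.0


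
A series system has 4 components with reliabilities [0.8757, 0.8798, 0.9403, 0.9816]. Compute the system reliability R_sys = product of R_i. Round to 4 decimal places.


Components: [0.8757, 0.8798, 0.9403, 0.9816]
After component 1 (R=0.8757): product = 0.8757
After component 2 (R=0.8798): product = 0.7704
After component 3 (R=0.9403): product = 0.7244
After component 4 (R=0.9816): product = 0.7111
R_sys = 0.7111

0.7111


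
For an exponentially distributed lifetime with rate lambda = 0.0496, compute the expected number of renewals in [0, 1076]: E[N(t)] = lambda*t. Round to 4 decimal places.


lambda = 0.0496
t = 1076
E[N(t)] = lambda * t
E[N(t)] = 0.0496 * 1076
E[N(t)] = 53.3696

53.3696


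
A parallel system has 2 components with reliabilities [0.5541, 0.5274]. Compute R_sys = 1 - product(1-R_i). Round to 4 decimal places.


Components: [0.5541, 0.5274]
(1 - 0.5541) = 0.4459, running product = 0.4459
(1 - 0.5274) = 0.4726, running product = 0.2107
Product of (1-R_i) = 0.2107
R_sys = 1 - 0.2107 = 0.7893

0.7893


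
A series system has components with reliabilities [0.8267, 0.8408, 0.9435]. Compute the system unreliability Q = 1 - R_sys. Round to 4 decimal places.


Components: [0.8267, 0.8408, 0.9435]
After component 1: product = 0.8267
After component 2: product = 0.6951
After component 3: product = 0.6558
R_sys = 0.6558
Q = 1 - 0.6558 = 0.3442

0.3442


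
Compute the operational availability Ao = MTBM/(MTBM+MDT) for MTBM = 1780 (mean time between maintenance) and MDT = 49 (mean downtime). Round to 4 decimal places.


MTBM = 1780
MDT = 49
MTBM + MDT = 1829
Ao = 1780 / 1829
Ao = 0.9732

0.9732


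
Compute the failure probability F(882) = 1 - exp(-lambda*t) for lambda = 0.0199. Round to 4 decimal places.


lambda = 0.0199, t = 882
lambda * t = 17.5518
exp(-17.5518) = 0.0
F(t) = 1 - 0.0
F(t) = 1.0

1.0


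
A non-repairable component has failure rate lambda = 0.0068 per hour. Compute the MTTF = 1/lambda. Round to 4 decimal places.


lambda = 0.0068
MTTF = 1 / 0.0068
MTTF = 147.0588

147.0588


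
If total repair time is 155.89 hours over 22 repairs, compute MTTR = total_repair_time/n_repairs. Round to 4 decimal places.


total_repair_time = 155.89
n_repairs = 22
MTTR = 155.89 / 22
MTTR = 7.0859

7.0859


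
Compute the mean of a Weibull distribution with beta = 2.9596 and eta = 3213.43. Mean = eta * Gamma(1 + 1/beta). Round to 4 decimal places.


beta = 2.9596, eta = 3213.43
1/beta = 0.3379
1 + 1/beta = 1.3379
Gamma(1.3379) = 0.8925
Mean = 3213.43 * 0.8925
Mean = 2867.8362

2867.8362


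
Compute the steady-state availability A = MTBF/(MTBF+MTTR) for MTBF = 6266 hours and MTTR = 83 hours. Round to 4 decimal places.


MTBF = 6266
MTTR = 83
MTBF + MTTR = 6349
A = 6266 / 6349
A = 0.9869

0.9869


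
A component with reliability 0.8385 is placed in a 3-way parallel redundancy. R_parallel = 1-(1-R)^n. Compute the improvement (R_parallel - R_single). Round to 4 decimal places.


R_single = 0.8385, n = 3
1 - R_single = 0.1615
(1 - R_single)^n = 0.1615^3 = 0.0042
R_parallel = 1 - 0.0042 = 0.9958
Improvement = 0.9958 - 0.8385
Improvement = 0.1573

0.1573


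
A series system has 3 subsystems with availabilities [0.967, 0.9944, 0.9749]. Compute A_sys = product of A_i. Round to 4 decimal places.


Subsystems: [0.967, 0.9944, 0.9749]
After subsystem 1 (A=0.967): product = 0.967
After subsystem 2 (A=0.9944): product = 0.9616
After subsystem 3 (A=0.9749): product = 0.9374
A_sys = 0.9374

0.9374


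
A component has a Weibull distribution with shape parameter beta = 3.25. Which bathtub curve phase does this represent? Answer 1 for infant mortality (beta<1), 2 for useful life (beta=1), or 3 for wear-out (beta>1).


beta = 3.25
Compare beta to 1:
beta < 1 => infant mortality (phase 1)
beta = 1 => useful life (phase 2)
beta > 1 => wear-out (phase 3)
Since beta = 3.25, this is wear-out (increasing failure rate)
Phase = 3

3


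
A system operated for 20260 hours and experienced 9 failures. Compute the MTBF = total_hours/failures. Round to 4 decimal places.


total_hours = 20260
failures = 9
MTBF = 20260 / 9
MTBF = 2251.1111

2251.1111


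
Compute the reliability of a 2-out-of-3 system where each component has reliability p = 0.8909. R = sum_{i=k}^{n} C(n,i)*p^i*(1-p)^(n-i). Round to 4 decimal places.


k = 2, n = 3, p = 0.8909
i=2: C(3,2)=3 * 0.8909^2 * 0.1091^1 = 0.2598
i=3: C(3,3)=1 * 0.8909^3 * 0.1091^0 = 0.7071
R = sum of terms = 0.9669

0.9669


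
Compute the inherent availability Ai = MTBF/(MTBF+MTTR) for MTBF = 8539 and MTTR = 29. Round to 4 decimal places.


MTBF = 8539
MTTR = 29
MTBF + MTTR = 8568
Ai = 8539 / 8568
Ai = 0.9966

0.9966


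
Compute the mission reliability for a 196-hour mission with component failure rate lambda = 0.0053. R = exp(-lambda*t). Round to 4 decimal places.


lambda = 0.0053
mission_time = 196
lambda * t = 0.0053 * 196 = 1.0388
R = exp(-1.0388)
R = 0.3539

0.3539


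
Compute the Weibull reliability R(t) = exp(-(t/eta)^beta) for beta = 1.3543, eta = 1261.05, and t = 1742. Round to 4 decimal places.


beta = 1.3543, eta = 1261.05, t = 1742
t/eta = 1742 / 1261.05 = 1.3814
(t/eta)^beta = 1.3814^1.3543 = 1.5489
R(t) = exp(-1.5489)
R(t) = 0.2125

0.2125


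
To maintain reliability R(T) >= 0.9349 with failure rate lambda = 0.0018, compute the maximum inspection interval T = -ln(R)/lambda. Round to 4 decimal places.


R_target = 0.9349
lambda = 0.0018
-ln(0.9349) = 0.0673
T = 0.0673 / 0.0018
T = 37.3976

37.3976


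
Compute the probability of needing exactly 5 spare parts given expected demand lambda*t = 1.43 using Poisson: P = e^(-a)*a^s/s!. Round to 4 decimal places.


a = 1.43, s = 5
e^(-a) = e^(-1.43) = 0.2393
a^s = 1.43^5 = 5.9797
s! = 120
P = 0.2393 * 5.9797 / 120
P = 0.0119

0.0119


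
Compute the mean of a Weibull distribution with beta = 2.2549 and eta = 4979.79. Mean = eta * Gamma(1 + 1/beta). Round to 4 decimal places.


beta = 2.2549, eta = 4979.79
1/beta = 0.4435
1 + 1/beta = 1.4435
Gamma(1.4435) = 0.8857
Mean = 4979.79 * 0.8857
Mean = 4410.8251

4410.8251


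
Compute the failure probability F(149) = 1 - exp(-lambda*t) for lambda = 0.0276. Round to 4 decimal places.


lambda = 0.0276, t = 149
lambda * t = 4.1124
exp(-4.1124) = 0.0164
F(t) = 1 - 0.0164
F(t) = 0.9836

0.9836


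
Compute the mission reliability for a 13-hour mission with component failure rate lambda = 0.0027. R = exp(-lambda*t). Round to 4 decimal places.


lambda = 0.0027
mission_time = 13
lambda * t = 0.0027 * 13 = 0.0351
R = exp(-0.0351)
R = 0.9655

0.9655


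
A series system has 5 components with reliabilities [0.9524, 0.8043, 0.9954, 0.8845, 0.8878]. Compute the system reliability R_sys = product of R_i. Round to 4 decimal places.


Components: [0.9524, 0.8043, 0.9954, 0.8845, 0.8878]
After component 1 (R=0.9524): product = 0.9524
After component 2 (R=0.8043): product = 0.766
After component 3 (R=0.9954): product = 0.7625
After component 4 (R=0.8845): product = 0.6744
After component 5 (R=0.8878): product = 0.5988
R_sys = 0.5988

0.5988


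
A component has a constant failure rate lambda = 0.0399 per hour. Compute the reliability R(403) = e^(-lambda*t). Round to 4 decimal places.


lambda = 0.0399
t = 403
lambda * t = 16.0797
R(t) = e^(-16.0797)
R(t) = 0.0

0.0


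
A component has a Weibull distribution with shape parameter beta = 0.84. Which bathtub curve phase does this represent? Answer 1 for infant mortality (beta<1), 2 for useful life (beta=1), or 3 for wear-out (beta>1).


beta = 0.84
Compare beta to 1:
beta < 1 => infant mortality (phase 1)
beta = 1 => useful life (phase 2)
beta > 1 => wear-out (phase 3)
Since beta = 0.84, this is infant mortality (decreasing failure rate)
Phase = 1

1


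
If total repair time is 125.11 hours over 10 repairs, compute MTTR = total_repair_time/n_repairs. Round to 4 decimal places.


total_repair_time = 125.11
n_repairs = 10
MTTR = 125.11 / 10
MTTR = 12.511

12.511


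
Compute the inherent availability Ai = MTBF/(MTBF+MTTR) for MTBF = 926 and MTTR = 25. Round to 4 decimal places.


MTBF = 926
MTTR = 25
MTBF + MTTR = 951
Ai = 926 / 951
Ai = 0.9737

0.9737


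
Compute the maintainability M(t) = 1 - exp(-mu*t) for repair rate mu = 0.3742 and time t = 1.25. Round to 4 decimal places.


mu = 0.3742, t = 1.25
mu * t = 0.3742 * 1.25 = 0.4677
exp(-0.4677) = 0.6264
M(t) = 1 - 0.6264
M(t) = 0.3736

0.3736


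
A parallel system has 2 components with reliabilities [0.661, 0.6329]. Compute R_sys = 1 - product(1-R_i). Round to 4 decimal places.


Components: [0.661, 0.6329]
(1 - 0.661) = 0.339, running product = 0.339
(1 - 0.6329) = 0.3671, running product = 0.1244
Product of (1-R_i) = 0.1244
R_sys = 1 - 0.1244 = 0.8756

0.8756


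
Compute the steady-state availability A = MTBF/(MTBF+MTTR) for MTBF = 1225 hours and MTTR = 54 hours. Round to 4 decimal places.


MTBF = 1225
MTTR = 54
MTBF + MTTR = 1279
A = 1225 / 1279
A = 0.9578

0.9578


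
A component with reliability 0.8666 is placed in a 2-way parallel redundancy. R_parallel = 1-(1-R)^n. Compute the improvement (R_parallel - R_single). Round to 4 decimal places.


R_single = 0.8666, n = 2
1 - R_single = 0.1334
(1 - R_single)^n = 0.1334^2 = 0.0178
R_parallel = 1 - 0.0178 = 0.9822
Improvement = 0.9822 - 0.8666
Improvement = 0.1156

0.1156


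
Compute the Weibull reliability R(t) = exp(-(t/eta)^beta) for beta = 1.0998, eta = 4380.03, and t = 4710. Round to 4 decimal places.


beta = 1.0998, eta = 4380.03, t = 4710
t/eta = 4710 / 4380.03 = 1.0753
(t/eta)^beta = 1.0753^1.0998 = 1.0832
R(t) = exp(-1.0832)
R(t) = 0.3385

0.3385


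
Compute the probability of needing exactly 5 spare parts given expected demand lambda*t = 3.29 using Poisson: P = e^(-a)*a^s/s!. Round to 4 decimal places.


a = 3.29, s = 5
e^(-a) = e^(-3.29) = 0.0373
a^s = 3.29^5 = 385.4602
s! = 120
P = 0.0373 * 385.4602 / 120
P = 0.1197

0.1197


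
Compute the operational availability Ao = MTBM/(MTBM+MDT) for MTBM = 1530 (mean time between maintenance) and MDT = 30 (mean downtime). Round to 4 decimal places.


MTBM = 1530
MDT = 30
MTBM + MDT = 1560
Ao = 1530 / 1560
Ao = 0.9808

0.9808


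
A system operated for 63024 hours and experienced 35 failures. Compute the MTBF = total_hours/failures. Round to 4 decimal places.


total_hours = 63024
failures = 35
MTBF = 63024 / 35
MTBF = 1800.6857

1800.6857


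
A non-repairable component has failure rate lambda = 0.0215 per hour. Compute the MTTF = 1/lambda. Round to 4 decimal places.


lambda = 0.0215
MTTF = 1 / 0.0215
MTTF = 46.5116

46.5116


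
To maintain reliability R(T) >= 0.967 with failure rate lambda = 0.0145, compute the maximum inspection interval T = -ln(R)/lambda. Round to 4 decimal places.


R_target = 0.967
lambda = 0.0145
-ln(0.967) = 0.0336
T = 0.0336 / 0.0145
T = 2.3143

2.3143
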